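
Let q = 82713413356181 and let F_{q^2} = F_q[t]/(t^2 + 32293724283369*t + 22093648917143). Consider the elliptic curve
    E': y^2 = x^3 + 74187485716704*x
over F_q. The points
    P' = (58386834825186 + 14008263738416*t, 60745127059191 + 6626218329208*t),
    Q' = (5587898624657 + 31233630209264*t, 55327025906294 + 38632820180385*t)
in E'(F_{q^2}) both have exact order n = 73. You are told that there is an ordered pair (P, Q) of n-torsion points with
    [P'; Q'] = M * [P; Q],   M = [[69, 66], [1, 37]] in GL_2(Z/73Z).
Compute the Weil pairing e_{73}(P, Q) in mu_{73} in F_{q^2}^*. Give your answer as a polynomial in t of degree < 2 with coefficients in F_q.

71038550198014 + 62273846376376*t

The 73-Weil pairing on E[73] over F_{82713413356181} is alternating-bilinear: e_{73}(P',Q') = e_{73}(P,Q)^det(M).
Inverting 5 mod 73: 44. Thus e_{73}(P,Q) = e(P',Q')^{44}.
7-bit Miller (1001001) on E'/F_{82713413356181} with a'=74187485716704, b'=0: accumulate tangent/chord ratios at Q'+S and P'+S'.
The quotient is 69871388457817 + 7668391492485*t.
e_{73}(P,Q) = (69871388457817 + 7668391492485*t)^{44} = 71038550198014 + 62273846376376*t.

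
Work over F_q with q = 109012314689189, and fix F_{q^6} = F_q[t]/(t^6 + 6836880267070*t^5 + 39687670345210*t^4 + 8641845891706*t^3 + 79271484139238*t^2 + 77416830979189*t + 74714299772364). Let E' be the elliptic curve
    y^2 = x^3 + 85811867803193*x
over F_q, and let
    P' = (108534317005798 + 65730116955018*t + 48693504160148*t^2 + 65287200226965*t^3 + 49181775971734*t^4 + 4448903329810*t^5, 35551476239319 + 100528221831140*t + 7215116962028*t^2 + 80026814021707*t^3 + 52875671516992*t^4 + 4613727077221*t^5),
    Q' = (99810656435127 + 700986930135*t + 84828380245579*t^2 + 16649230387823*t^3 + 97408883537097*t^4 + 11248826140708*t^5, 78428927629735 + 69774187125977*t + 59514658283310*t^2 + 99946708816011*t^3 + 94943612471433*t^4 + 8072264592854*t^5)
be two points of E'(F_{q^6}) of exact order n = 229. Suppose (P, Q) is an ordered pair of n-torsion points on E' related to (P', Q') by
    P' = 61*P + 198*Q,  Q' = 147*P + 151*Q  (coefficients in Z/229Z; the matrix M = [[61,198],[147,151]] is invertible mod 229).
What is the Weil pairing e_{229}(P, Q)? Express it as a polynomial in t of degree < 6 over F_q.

e_{229} is bilinear + alternating on E[229], so e_{229}(61*P + 198*Q, 147*P + 151*Q) = e_{229}(P,Q)^(61*151-198*147).
det M = 61*151 - 198*147 = -19895 = 28 (mod 229); 28^{-1} = 90 (mod 229).
Build f_{229,P'} and f_{229,Q'} via the 8-bit ladder of 229=11100101_2; evaluate at shifted divisors; quotient in F_{109012314689189^6}.
Result: e(P',Q') = 97781435478238 + 68476110692189*t + 81224543907405*t^2 + 44968014378560*t^3 + 105937920420361*t^4 + 101755071215462*t^5.
(97781435478238 + 68476110692189*t + 81224543907405*t^2 + 44968014378560*t^3 + 105937920420361*t^4 + 101755071215462*t^5)^{90} mod (109012314689189,f) = 19047247875546 + 68285831393222*t + 47359548374681*t^2 + 98177201902275*t^3 + 44517669075157*t^4 + 107798230548932*t^5.

19047247875546 + 68285831393222*t + 47359548374681*t^2 + 98177201902275*t^3 + 44517669075157*t^4 + 107798230548932*t^5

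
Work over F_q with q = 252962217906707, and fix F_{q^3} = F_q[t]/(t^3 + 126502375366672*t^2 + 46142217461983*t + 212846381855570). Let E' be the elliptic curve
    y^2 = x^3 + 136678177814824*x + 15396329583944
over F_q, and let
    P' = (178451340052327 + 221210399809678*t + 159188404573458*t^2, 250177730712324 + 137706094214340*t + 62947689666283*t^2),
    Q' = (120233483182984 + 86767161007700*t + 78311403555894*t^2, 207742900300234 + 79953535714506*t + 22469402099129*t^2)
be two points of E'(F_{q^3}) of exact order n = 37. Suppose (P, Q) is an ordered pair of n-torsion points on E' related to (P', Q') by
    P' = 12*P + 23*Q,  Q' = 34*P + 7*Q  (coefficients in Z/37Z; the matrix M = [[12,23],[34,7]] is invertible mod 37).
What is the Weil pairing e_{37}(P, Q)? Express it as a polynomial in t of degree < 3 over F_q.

Since e_{37}(P,P)=e_{37}(Q,Q)=1 and e_{37}(Q,P)=e_{37}(P,Q)^{-1}, expanding e_{37}(12*P + 23*Q,34*P + 7*Q) leaves e(P,Q)^det(M).
Hence e(P,Q) = e(P',Q')^{15} where 15 = 5^{-1} mod 37.
Build f_{37,P'} and f_{37,Q'} via the 6-bit ladder of 37=100101_2; evaluate at shifted divisors; quotient in F_{252962217906707^3}.
So e_{37}(P',Q') = 129551662547434 + 102008310643340*t + 149440507880740*t^2.
Finally e_{37}(P,Q) = 154149563527176 + 170454587604544*t + 157209816564098*t^2.

154149563527176 + 170454587604544*t + 157209816564098*t^2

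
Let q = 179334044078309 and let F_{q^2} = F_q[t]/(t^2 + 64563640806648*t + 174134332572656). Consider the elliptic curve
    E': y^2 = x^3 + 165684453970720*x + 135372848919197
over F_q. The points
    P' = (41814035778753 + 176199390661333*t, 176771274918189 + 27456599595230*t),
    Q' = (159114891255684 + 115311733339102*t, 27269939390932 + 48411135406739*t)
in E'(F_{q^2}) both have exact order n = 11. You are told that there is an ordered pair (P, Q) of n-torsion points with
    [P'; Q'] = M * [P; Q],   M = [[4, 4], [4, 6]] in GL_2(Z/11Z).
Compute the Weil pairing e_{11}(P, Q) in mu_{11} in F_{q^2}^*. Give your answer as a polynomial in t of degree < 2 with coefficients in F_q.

61016758694003 + 127514308349693*t

The 11-Weil pairing on E[11] over F_{179334044078309} is alternating-bilinear: e_{11}(P',Q') = e_{11}(P,Q)^det(M).
Inverting 8 mod 11: 7. Thus e_{11}(P,Q) = e(P',Q')^{7}.
Run Miller on y^2=x^3+165684453970720*x+135372848919197 over F_{179334044078309}: ladder 1011 (4 bits); e = f_P(D_Q)/f_Q(D_P).
f_P(D_Q)/f_Q(D_P) = 135035981622905 + 51744926909592*t.
Hence e(P,Q) = 61016758694003 + 127514308349693*t in F_{179334044078309^2}^*.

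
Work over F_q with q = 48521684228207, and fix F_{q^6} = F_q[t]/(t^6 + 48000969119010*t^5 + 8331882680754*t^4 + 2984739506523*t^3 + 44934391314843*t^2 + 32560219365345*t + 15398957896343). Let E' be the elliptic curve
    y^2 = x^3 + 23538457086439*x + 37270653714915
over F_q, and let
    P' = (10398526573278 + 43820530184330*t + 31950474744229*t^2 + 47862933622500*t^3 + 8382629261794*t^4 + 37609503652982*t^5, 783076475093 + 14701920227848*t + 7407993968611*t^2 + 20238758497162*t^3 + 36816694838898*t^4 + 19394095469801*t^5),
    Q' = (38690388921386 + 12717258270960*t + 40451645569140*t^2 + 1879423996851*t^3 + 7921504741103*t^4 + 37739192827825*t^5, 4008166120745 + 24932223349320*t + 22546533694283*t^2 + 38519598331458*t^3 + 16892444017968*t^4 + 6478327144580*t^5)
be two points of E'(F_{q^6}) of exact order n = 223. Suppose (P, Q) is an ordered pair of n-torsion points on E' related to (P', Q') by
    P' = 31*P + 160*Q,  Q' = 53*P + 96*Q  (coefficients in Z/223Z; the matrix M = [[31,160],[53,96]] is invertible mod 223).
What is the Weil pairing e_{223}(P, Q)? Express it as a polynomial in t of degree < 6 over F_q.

e_{223} is bilinear + alternating on E[223], so e_{223}(31*P + 160*Q, 53*P + 96*Q) = e_{223}(P,Q)^(31*96-160*53).
Inverting 71 mod 223: 22. Thus e_{223}(P,Q) = e(P',Q')^{22}.
8-bit Miller (11011111) on E'/F_{48521684228207} with a'=23538457086439, b'=37270653714915: accumulate tangent/chord ratios at Q'+S and P'+S'.
The quotient is 26830355184459 + 3276355228810*t + 39743095232104*t^2 + 3643241694673*t^3 + 8602504873669*t^4 + 40051642389501*t^5.
(26830355184459 + 3276355228810*t + 39743095232104*t^2 + 3643241694673*t^3 + 8602504873669*t^4 + 40051642389501*t^5)^{22} mod (48521684228207,f) = 42587704753718 + 26210387713577*t + 6719660534022*t^2 + 21416983578391*t^3 + 43172614989677*t^4 + 15223431511098*t^5.

42587704753718 + 26210387713577*t + 6719660534022*t^2 + 21416983578391*t^3 + 43172614989677*t^4 + 15223431511098*t^5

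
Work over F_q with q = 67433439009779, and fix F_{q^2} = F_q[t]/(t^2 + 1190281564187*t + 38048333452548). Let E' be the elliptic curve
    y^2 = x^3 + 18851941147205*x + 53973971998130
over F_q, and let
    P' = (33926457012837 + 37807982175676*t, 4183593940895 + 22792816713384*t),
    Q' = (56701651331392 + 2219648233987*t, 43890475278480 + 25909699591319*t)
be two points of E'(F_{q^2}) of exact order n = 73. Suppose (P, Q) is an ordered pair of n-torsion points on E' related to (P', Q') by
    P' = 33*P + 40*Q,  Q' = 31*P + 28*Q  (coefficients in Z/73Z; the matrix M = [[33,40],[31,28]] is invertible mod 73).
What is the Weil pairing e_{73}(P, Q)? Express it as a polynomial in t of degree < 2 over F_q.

e_{73}(aP+bQ,cP+dQ) = e_{73}(P,Q)^(ad-bc); with (a,b,c,d)=(33,40,31,28) this gives the det-73 law.
det(M) mod 73 = 49; its inverse in (Z/73)^* is 3 (check: 49*3 mod 73 = 1).
Run Miller on y^2=x^3+18851941147205*x+53973971998130 over F_{67433439009779}: ladder 1001001 (7 bits); e = f_P(D_Q)/f_Q(D_P).
Miller gives e_{73}(P',Q') = 1714999303472 + 30843083206883*t in F_{67433439009779^2}.
(1714999303472 + 30843083206883*t)^{3} mod (67433439009779,f) = 56817767642580 + 8182921514574*t.

56817767642580 + 8182921514574*t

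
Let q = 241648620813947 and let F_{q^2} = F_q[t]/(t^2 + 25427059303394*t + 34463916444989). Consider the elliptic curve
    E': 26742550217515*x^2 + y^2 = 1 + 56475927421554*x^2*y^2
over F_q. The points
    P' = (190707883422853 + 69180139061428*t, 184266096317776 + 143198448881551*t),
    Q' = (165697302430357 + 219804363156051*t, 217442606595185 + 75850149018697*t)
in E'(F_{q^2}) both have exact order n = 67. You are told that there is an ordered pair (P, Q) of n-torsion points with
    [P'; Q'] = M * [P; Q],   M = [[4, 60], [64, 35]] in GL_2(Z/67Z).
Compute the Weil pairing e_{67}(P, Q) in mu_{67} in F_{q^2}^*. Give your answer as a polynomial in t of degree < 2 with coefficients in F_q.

e_{67} is bilinear + alternating on E[67], so e_{67}(4*P + 60*Q, 64*P + 35*Q) = e_{67}(P,Q)^(4*35-60*64).
4*35 - 60*64 = -3700; reduced mod 67: det = 52, inverse 58.
Map (x,y)_Ed via u=(1+y)/(1-y), v=(1+y)/((1-y)x) to Montgomery A=174793526945042,B=120668216387118; then to (a',b')=(87384112314108,60899044195637).
7-bit Miller (1000011) on E'/F_{241648620813947} with a'=87384112314108, b'=60899044195637: accumulate tangent/chord ratios at Q'+S and P'+S'.
Miller gives e_{67}(P',Q') = 183830510572729 + 159558253116448*t in F_{241648620813947^2}.
Hence e(P,Q) = 143245629888121 + 121572795948953*t in F_{241648620813947^2}^*.

143245629888121 + 121572795948953*t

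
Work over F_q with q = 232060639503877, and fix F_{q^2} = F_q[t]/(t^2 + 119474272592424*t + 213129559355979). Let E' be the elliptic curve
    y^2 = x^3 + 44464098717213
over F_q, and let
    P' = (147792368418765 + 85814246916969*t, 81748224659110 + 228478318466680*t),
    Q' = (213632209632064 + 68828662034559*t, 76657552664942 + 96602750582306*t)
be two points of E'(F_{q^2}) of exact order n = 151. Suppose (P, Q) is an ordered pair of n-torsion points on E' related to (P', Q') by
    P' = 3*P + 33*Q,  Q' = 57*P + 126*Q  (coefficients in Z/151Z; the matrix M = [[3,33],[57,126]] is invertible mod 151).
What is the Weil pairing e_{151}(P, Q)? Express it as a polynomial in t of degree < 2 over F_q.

69628373676502 + 1315952845731*t

Alternating bilinearity on E[151] (values in mu_{151} in F_{232060639503877^2}) gives e(P',Q') = e(P,Q)^det(M).
det(M) mod 151 = 7; its inverse in (Z/151)^* is 108 (check: 7*108 mod 151 = 1).
Double-and-add over 10010111: 8-1 doublings, 5-1 additions; each step l_{T,T}/v_{2T} or l_{T,P'}/v at Q'+S for random S.
Result: e(P',Q') = 61740432762722 + 71669834880889*t.
Raise to 108: e(P,Q) = 69628373676502 + 1315952845731*t in mu_{151}.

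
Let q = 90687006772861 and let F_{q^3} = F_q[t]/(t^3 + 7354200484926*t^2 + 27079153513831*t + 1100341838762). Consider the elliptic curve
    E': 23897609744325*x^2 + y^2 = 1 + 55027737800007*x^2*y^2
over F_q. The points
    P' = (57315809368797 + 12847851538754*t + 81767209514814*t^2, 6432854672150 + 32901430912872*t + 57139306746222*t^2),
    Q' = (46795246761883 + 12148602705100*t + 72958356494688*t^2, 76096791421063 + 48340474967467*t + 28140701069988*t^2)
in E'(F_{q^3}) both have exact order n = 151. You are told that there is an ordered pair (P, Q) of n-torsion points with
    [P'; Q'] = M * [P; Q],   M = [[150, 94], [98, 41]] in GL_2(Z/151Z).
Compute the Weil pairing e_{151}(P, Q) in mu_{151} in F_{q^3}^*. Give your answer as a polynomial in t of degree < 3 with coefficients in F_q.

Under M = [[150,94],[98,41]] in GL_2(Z/151), e_{151}(P',Q') = e_{151}(P,Q)^(150*41-94*98 mod 151).
det(M) mod 151 = 109; its inverse in (Z/151)^* is 133 (check: 109*133 mod 151 = 1).
Edwards->Montgomery: u=(1+y)/(1-y), v=u/x -> 86290905173518v^2=u^3+62281706053413u^2+u; then x_W=37560971372510u+13154224590722: y^2=x^3+23597592131340.
n = 151 = (10010111)_2 (8 bits, wt 5); accumulate f_{151,P'}(Q'+S)/f_{151,P'}(S) along the 7-step ladder.
e_{151}(P',Q') = 53560108885978 + 88763132450114*t + 37177803818387*t^2.
(53560108885978 + 88763132450114*t + 37177803818387*t^2)^{133} mod (90687006772861,f) = 3359890949679 + 24691449801876*t + 27908063129948*t^2.

3359890949679 + 24691449801876*t + 27908063129948*t^2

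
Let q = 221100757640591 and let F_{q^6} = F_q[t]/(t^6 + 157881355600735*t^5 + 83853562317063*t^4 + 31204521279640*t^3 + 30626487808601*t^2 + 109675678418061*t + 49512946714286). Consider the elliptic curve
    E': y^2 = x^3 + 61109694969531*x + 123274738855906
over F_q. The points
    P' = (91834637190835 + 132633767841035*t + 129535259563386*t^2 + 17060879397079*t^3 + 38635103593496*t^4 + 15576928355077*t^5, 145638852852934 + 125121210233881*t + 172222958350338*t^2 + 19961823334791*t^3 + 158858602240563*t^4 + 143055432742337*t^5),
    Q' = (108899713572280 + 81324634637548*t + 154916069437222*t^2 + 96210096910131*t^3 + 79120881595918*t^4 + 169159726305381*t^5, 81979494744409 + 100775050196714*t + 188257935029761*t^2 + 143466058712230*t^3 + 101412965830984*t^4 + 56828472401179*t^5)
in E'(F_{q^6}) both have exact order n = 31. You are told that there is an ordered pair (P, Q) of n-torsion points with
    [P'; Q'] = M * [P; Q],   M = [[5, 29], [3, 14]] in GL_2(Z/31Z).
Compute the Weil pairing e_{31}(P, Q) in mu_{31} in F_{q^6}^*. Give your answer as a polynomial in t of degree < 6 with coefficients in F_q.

128321203582903 + 13484249267346*t + 166378617275267*t^2 + 91714650125592*t^3 + 212422165398112*t^4 + 114881257173364*t^5

e_{31} is bilinear + alternating on E[31], so e_{31}(5*P + 29*Q, 3*P + 14*Q) = e_{31}(P,Q)^(5*14-29*3).
Inverting 14 mod 31: 20. Thus e_{31}(P,Q) = e(P',Q')^{20}.
Double-and-add over 11111: 5-1 doublings, 5-1 additions; each step l_{T,T}/v_{2T} or l_{T,P'}/v at Q'+S for random S.
So e_{31}(P',Q') = 162063176421635 + 209835684771836*t + 160896234417421*t^2 + 111573018641837*t^3 + 18272751712321*t^4 + 173646383090576*t^5.
Raise to 20: e(P,Q) = 128321203582903 + 13484249267346*t + 166378617275267*t^2 + 91714650125592*t^3 + 212422165398112*t^4 + 114881257173364*t^5 in mu_{31}.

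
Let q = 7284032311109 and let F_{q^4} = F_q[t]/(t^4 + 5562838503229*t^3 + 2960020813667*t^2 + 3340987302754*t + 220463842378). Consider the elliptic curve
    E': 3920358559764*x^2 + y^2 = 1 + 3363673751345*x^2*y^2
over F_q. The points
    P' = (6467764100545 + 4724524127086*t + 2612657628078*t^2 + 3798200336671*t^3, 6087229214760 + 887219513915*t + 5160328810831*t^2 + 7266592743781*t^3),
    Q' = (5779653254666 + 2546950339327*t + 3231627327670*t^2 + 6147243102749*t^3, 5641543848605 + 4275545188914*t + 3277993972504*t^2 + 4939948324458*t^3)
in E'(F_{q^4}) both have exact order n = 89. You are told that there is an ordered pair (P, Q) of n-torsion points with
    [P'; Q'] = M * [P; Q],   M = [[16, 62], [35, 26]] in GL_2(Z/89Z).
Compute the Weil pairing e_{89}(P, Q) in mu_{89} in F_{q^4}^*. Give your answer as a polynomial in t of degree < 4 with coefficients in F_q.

2717714195121 + 7263765329590*t + 1556526747194*t^2 + 6656093617267*t^3

The 89-Weil pairing on E[89] over F_{7284032311109} is alternating-bilinear: e_{89}(P',Q') = e_{89}(P,Q)^det(M).
So e_{89}(P,Q) = e_{89}(P',Q')^{24}, since 26*24 = 1 mod 89.
Map (x,y)_Ed via u=(1+y)/(1-y), v=(1+y)/((1-y)x) to Montgomery A=0,B=3093497275420; then to (a',b')=(3733462287786,0).
7-bit Miller (1011001) on E'/F_{7284032311109} with a'=3733462287786, b'=0: accumulate tangent/chord ratios at Q'+S and P'+S'.
e_{89}(P',Q') = 6888832810089 + 1613867277753*t + 7003214972585*t^2 + 986223540688*t^3.
(6888832810089 + 1613867277753*t + 7003214972585*t^2 + 986223540688*t^3)^{24} mod (7284032311109,f) = 2717714195121 + 7263765329590*t + 1556526747194*t^2 + 6656093617267*t^3.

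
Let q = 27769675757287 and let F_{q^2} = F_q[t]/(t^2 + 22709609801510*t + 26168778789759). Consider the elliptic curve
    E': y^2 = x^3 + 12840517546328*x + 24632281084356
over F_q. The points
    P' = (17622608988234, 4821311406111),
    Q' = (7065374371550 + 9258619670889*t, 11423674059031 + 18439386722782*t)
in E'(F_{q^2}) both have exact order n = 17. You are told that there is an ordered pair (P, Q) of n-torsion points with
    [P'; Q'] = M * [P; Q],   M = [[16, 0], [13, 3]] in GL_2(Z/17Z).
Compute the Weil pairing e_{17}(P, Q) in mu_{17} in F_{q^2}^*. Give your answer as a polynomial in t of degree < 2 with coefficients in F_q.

13171994641857 + 8158104935250*t

e_{17} is bilinear + alternating on E[17], so e_{17}(16*P, 13*P + 3*Q) = e_{17}(P,Q)^(16*3-0*13).
Inverting 14 mod 17: 11. Thus e_{17}(P,Q) = e(P',Q')^{11}.
Double-and-add over 10001: 5-1 doublings, 2-1 additions; each step l_{T,T}/v_{2T} or l_{T,P'}/v at Q'+S for random S.
The quotient is 25912069627409 + 12378404649508*t.
e_{17}(P,Q) = (25912069627409 + 12378404649508*t)^{11} = 13171994641857 + 8158104935250*t.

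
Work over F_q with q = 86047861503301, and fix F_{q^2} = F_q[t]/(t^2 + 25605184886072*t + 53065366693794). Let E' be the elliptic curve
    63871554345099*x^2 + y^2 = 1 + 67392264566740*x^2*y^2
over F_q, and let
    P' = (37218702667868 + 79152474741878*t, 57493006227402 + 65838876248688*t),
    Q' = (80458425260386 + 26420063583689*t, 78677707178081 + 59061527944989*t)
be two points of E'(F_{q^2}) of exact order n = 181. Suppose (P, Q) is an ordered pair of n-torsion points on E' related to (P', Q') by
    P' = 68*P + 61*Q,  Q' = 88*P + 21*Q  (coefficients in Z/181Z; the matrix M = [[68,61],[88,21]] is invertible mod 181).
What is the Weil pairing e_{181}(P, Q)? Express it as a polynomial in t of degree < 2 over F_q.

e_{181} is bilinear + alternating on E[181], so e_{181}(68*P + 61*Q, 88*P + 21*Q) = e_{181}(P,Q)^(68*21-61*88).
So e_{181}(P,Q) = e_{181}(P',Q')^{125}, since 42*125 = 1 mod 181.
Edwards a_E,d_E -> Montgomery A=30519045907342,B=30228443530421 -> Weierstrass 0,29095001361963 via alpha=7535992901423,beta=20631787820415.
Run Miller on y^2=x^3+29095001361963 over F_{86047861503301}: ladder 10110101 (8 bits); e = f_P(D_Q)/f_Q(D_P).
Miller gives e_{181}(P',Q') = 477131288871 + 38858483648290*t in F_{86047861503301^2}.
(477131288871 + 38858483648290*t)^{125} mod (86047861503301,f) = 81570513572499 + 22736856053747*t.

81570513572499 + 22736856053747*t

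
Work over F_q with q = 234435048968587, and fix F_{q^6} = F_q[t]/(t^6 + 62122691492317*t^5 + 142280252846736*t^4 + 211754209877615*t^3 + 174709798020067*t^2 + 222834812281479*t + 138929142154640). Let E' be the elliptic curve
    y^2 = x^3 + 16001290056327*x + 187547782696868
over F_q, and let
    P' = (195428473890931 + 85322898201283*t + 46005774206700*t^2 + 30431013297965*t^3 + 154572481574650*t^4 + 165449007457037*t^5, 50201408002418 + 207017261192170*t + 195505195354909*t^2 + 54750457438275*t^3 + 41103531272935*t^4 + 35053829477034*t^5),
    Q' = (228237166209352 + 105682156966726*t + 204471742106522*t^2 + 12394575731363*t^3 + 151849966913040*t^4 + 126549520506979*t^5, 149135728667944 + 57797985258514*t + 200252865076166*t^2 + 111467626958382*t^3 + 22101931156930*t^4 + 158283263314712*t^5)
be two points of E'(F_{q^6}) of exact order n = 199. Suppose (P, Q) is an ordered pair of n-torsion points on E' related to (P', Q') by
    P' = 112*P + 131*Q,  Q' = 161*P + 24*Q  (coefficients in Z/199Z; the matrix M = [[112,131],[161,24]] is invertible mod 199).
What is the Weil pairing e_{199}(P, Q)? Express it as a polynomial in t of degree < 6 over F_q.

e_{199}(aP+bQ,cP+dQ) = e_{199}(P,Q)^(ad-bc); with (a,b,c,d)=(112,131,161,24) this gives the det-199 law.
112*24 - 131*161 = -18403; reduced mod 199: det = 104, inverse 155.
8-bit Miller (11000111) on E'/F_{234435048968587} with a'=16001290056327, b'=187547782696868: accumulate tangent/chord ratios at Q'+S and P'+S'.
Result: e(P',Q') = 178488117755106 + 223918121301015*t + 148685600537439*t^2 + 166760601731642*t^3 + 179277580505587*t^4 + 56438276679648*t^5.
Thus e_{199}(P,Q) = 32887671403576 + 51073638772901*t + 12032066914522*t^2 + 204947382679102*t^3 + 59391477771178*t^4 + 53834349440869*t^5.

32887671403576 + 51073638772901*t + 12032066914522*t^2 + 204947382679102*t^3 + 59391477771178*t^4 + 53834349440869*t^5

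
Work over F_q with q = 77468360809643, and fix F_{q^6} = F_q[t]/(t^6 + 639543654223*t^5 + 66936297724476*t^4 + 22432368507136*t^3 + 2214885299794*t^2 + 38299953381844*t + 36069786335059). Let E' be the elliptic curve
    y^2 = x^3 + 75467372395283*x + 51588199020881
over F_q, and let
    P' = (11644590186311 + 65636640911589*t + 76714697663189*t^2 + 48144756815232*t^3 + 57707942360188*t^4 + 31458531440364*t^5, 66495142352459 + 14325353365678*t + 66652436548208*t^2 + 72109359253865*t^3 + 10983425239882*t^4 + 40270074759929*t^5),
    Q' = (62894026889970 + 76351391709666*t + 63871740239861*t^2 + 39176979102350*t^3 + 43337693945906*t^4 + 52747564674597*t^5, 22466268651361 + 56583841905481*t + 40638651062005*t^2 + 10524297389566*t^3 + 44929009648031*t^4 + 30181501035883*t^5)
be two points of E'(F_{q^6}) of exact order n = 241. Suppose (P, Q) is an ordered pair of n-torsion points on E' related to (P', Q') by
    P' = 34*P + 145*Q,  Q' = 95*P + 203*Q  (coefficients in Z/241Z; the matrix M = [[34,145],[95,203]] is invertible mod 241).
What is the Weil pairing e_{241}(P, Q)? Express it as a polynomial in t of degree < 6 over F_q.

34983569398000 + 26305342484610*t + 10582147502192*t^2 + 12145388679824*t^3 + 25400244062892*t^4 + 16702681262076*t^5

Since e_{241}(P,P)=e_{241}(Q,Q)=1 and e_{241}(Q,P)=e_{241}(P,Q)^{-1}, expanding e_{241}(34*P + 145*Q,95*P + 203*Q) leaves e(P,Q)^det(M).
det M = 34*203 - 145*95 = -6873 = 116 (mod 241); 116^{-1} = 214 (mod 241).
Miller loop for e_{241} over F_{77468360809643^6}: bits of 241 = 11110001; 7 double steps + 4 add steps, l/v at each.
Miller gives e_{241}(P',Q') = 8876770760541 + 1686661823747*t + 58515345814077*t^2 + 8587681025870*t^3 + 20854215608900*t^4 + 70835250693250*t^5 in F_{77468360809643^6}.
e_{241}(P,Q) = (8876770760541 + 1686661823747*t + 58515345814077*t^2 + 8587681025870*t^3 + 20854215608900*t^4 + 70835250693250*t^5)^{214} = 34983569398000 + 26305342484610*t + 10582147502192*t^2 + 12145388679824*t^3 + 25400244062892*t^4 + 16702681262076*t^5.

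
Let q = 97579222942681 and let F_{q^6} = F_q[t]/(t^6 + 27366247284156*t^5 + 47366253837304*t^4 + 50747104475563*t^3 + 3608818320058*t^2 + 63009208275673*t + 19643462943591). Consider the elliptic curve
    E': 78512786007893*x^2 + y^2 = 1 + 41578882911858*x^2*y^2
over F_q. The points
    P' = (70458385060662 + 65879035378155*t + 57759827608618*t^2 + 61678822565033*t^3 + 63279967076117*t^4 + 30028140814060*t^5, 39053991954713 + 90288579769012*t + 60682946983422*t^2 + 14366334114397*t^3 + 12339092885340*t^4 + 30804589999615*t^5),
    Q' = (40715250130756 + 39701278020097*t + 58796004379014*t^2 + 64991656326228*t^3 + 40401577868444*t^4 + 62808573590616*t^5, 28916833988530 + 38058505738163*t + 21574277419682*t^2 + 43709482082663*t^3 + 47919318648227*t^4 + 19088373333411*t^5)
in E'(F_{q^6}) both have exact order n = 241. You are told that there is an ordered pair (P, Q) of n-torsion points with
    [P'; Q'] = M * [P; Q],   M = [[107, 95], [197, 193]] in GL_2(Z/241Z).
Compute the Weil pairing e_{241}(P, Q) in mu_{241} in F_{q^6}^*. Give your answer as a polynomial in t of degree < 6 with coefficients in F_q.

69433108221163 + 39751375015923*t + 3121765467555*t^2 + 38952033921517*t^3 + 81386025081257*t^4 + 88033760356622*t^5

Since e_{241}(P,P)=e_{241}(Q,Q)=1 and e_{241}(Q,P)=e_{241}(P,Q)^{-1}, expanding e_{241}(107*P + 95*Q,197*P + 193*Q) leaves e(P,Q)^det(M).
107*193 - 95*197 = 1936; reduced mod 241: det = 8, inverse 211.
Edwards a_E,d_E -> Montgomery A=35885102468929,B=52482371492429 -> Weierstrass 62837958335704,32458675382655 via alpha=36278481977072,beta=33628281509679.
n = 241 = (11110001)_2 (8 bits, wt 5); accumulate f_{241,P'}(Q'+S)/f_{241,P'}(S) along the 7-step ladder.
The quotient is 67568997596016 + 7168971852676*t + 36287860784304*t^2 + 42593286628243*t^3 + 81417389632085*t^4 + 40084699431726*t^5.
Thus e_{241}(P,Q) = 69433108221163 + 39751375015923*t + 3121765467555*t^2 + 38952033921517*t^3 + 81386025081257*t^4 + 88033760356622*t^5.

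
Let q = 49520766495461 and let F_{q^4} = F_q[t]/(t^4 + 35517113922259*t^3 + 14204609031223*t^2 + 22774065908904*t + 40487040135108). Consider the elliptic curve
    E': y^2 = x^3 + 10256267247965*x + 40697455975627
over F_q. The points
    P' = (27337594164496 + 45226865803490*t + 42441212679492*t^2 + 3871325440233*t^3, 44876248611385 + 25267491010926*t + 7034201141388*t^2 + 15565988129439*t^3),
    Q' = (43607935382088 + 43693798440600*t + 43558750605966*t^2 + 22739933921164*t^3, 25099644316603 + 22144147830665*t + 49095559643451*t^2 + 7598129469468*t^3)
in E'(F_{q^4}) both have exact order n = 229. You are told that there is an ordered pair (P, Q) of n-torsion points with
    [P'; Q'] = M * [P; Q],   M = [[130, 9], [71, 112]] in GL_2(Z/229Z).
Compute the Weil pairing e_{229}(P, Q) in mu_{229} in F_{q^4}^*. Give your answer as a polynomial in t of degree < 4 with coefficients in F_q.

27302234190438 + 43735567595583*t + 33122660872400*t^2 + 32987122952359*t^3

Under M = [[130,9],[71,112]] in GL_2(Z/229), e_{229}(P',Q') = e_{229}(P,Q)^(130*112-9*71 mod 229).
det M = 130*112 - 9*71 = 13921 = 181 (mod 229); 181^{-1} = 62 (mod 229).
Miller loop for e_{229} over F_{49520766495461^4}: bits of 229 = 11100101; 7 double steps + 4 add steps, l/v at each.
So e_{229}(P',Q') = 8571273468958 + 26255714802133*t + 11740194160518*t^2 + 13585256035128*t^3.
(8571273468958 + 26255714802133*t + 11740194160518*t^2 + 13585256035128*t^3)^{62} mod (49520766495461,f) = 27302234190438 + 43735567595583*t + 33122660872400*t^2 + 32987122952359*t^3.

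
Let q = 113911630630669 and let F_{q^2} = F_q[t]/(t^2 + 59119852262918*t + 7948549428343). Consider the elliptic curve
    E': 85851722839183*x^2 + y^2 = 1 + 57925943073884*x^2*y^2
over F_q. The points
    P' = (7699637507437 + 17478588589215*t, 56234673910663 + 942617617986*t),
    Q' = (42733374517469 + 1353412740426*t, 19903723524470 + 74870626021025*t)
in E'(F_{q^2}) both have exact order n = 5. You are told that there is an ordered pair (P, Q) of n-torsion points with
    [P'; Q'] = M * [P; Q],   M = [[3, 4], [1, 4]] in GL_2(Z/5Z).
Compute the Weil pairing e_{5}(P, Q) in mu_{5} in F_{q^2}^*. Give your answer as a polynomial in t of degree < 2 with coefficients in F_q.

49635244647018 + 5733892966249*t

e_{5} is bilinear + alternating on E[5], so e_{5}(3*P + 4*Q, 1*P + 4*Q) = e_{5}(P,Q)^(3*4-4*1).
Inverting 3 mod 5: 2. Thus e_{5}(P,Q) = e(P',Q')^{2}.
Edwards->Montgomery: u=(1+y)/(1-y), v=u/x -> 65820311198222v^2=u^3+107307460191468u^2+u; then x_W=35459352598992u+80918759634179: y^2=x^3+101095744350734*x+5563050793087.
Run Miller on y^2=x^3+101095744350734*x+5563050793087 over F_{113911630630669}: ladder 101 (3 bits); e = f_P(D_Q)/f_Q(D_P).
Miller gives e_{5}(P',Q') = 31903923644478 + 86973104425863*t in F_{113911630630669^2}.
Hence e(P,Q) = 49635244647018 + 5733892966249*t in F_{113911630630669^2}^*.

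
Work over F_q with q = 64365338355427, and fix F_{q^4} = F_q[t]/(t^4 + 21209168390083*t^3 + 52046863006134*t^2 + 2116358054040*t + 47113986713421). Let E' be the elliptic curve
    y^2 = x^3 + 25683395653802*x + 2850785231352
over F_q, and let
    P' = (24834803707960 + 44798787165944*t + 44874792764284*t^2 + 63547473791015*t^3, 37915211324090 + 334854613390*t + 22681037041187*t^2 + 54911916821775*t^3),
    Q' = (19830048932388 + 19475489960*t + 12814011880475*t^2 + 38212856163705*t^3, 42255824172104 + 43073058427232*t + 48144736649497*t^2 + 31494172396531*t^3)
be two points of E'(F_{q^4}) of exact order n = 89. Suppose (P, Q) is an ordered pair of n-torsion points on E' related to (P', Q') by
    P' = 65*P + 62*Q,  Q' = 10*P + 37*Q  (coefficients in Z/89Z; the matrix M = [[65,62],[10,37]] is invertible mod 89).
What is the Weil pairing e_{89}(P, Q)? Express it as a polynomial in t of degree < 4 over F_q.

Alternating bilinearity on E[89] (values in mu_{89} in F_{64365338355427^4}) gives e(P',Q') = e(P,Q)^det(M).
det M = 65*37 - 62*10 = 1785 = 5 (mod 89); 5^{-1} = 18 (mod 89).
Build f_{89,P'} and f_{89,Q'} via the 7-bit ladder of 89=1011001_2; evaluate at shifted divisors; quotient in F_{64365338355427^4}.
f_P(D_Q)/f_Q(D_P) = 4466657454968 + 21759442664371*t + 52568900330600*t^2 + 11185587151294*t^3.
Thus e_{89}(P,Q) = 36710881531156 + 36220808486140*t + 43393183210859*t^2 + 59365691125630*t^3.

36710881531156 + 36220808486140*t + 43393183210859*t^2 + 59365691125630*t^3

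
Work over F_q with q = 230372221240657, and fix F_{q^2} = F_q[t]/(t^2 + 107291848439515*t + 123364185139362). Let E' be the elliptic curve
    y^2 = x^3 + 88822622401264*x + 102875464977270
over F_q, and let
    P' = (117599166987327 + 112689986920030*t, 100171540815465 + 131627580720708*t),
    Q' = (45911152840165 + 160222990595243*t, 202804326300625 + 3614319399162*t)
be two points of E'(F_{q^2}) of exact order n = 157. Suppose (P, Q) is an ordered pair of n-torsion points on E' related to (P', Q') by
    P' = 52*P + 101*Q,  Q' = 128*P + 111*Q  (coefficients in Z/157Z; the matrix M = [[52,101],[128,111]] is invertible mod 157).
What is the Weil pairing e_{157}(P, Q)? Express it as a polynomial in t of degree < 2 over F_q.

90864556317311 + 30349058736469*t

Alternating bilinearity on E[157] (values in mu_{157} in F_{230372221240657^2}) gives e(P',Q') = e(P,Q)^det(M).
det M = 52*111 - 101*128 = -7156 = 66 (mod 157); 66^{-1} = 69 (mod 157).
Run Miller on y^2=x^3+88822622401264*x+102875464977270 over F_{230372221240657}: ladder 10011101 (8 bits); e = f_P(D_Q)/f_Q(D_P).
Miller gives e_{157}(P',Q') = 30298860067621 + 214337715397956*t in F_{230372221240657^2}.
Raise to 69: e(P,Q) = 90864556317311 + 30349058736469*t in mu_{157}.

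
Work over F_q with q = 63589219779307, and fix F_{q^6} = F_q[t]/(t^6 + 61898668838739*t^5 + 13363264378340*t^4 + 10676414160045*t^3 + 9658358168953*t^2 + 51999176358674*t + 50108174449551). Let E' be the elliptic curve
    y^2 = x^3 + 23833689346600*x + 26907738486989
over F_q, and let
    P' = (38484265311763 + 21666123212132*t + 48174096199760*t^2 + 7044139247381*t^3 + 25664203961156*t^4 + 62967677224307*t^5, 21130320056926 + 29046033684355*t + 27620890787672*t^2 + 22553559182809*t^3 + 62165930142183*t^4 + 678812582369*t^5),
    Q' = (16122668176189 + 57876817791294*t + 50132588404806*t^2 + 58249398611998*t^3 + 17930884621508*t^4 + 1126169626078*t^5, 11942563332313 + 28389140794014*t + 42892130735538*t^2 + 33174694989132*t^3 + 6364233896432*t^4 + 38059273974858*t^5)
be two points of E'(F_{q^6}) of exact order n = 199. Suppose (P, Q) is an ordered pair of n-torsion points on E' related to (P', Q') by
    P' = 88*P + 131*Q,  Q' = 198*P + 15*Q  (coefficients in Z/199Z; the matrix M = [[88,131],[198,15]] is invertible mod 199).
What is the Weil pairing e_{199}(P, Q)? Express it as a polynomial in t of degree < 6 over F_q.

e_{199}(aP+bQ,cP+dQ) = e_{199}(P,Q)^(ad-bc); with (a,b,c,d)=(88,131,198,15) this gives the det-199 law.
88*15 - 131*198 = -24618; reduced mod 199: det = 58, inverse 175.
n = 199 = (11000111)_2 (8 bits, wt 5); accumulate f_{199,P'}(Q'+S)/f_{199,P'}(S) along the 7-step ladder.
The quotient is 22514664776649 + 38659139037219*t + 20901725636886*t^2 + 33494655239339*t^3 + 23893855653278*t^4 + 56794347681855*t^5.
Raise to 175: e(P,Q) = 38523100379937 + 23014350402016*t + 63541050069710*t^2 + 50759241649354*t^3 + 21556306820789*t^4 + 55589986934239*t^5 in mu_{199}.

38523100379937 + 23014350402016*t + 63541050069710*t^2 + 50759241649354*t^3 + 21556306820789*t^4 + 55589986934239*t^5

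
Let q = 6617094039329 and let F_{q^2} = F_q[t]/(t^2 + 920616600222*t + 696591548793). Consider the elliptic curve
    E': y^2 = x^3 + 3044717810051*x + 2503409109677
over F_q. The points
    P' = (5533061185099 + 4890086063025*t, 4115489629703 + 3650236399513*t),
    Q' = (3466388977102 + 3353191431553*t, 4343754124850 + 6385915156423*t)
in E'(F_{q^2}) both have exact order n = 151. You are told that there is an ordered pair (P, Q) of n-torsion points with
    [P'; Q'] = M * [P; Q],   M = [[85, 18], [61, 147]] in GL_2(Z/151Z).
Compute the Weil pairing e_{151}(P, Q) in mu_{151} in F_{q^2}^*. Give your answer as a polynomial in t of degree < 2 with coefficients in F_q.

e_{151}(aP+bQ,cP+dQ) = e_{151}(P,Q)^(ad-bc); with (a,b,c,d)=(85,18,61,147) this gives the det-151 law.
So e_{151}(P,Q) = e_{151}(P',Q')^{86}, since 72*86 = 1 mod 151.
n = 151 = (10010111)_2 (8 bits, wt 5); accumulate f_{151,P'}(Q'+S)/f_{151,P'}(S) along the 7-step ladder.
e_{151}(P',Q') = 2632760520094 + 3733132172161*t.
(2632760520094 + 3733132172161*t)^{86} mod (6617094039329,f) = 4634847683945 + 1431864214918*t.

4634847683945 + 1431864214918*t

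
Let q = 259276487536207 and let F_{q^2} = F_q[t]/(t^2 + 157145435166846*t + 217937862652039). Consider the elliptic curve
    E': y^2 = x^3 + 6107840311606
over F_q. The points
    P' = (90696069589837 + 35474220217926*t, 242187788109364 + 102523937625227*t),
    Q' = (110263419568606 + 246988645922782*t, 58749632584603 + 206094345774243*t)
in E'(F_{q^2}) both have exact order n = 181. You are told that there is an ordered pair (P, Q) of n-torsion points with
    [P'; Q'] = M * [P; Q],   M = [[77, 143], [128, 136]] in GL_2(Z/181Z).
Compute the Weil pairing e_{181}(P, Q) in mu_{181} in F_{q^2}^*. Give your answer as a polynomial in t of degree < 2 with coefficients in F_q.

198660470169996 + 33316814048361*t

The 181-Weil pairing on E[181] over F_{259276487536207} is alternating-bilinear: e_{181}(P',Q') = e_{181}(P,Q)^det(M).
77*136 - 143*128 = -7832; reduced mod 181: det = 132, inverse 48.
Miller loop for e_{181} over F_{259276487536207^2}: bits of 181 = 10110101; 7 double steps + 4 add steps, l/v at each.
The quotient is 44039320502115 + 235514892761573*t.
(44039320502115 + 235514892761573*t)^{48} mod (259276487536207,f) = 198660470169996 + 33316814048361*t.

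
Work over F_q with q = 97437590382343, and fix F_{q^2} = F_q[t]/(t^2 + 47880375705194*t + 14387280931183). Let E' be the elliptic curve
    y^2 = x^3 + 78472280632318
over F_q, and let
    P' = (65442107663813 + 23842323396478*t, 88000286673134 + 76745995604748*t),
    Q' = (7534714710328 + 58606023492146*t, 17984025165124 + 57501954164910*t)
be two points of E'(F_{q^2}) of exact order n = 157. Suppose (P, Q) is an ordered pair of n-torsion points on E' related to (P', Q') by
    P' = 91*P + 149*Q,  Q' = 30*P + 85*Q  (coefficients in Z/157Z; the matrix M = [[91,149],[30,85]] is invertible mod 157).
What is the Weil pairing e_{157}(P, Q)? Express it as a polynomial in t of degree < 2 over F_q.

e_{157}(aP+bQ,cP+dQ) = e_{157}(P,Q)^(ad-bc); with (a,b,c,d)=(91,149,30,85) this gives the det-157 law.
det M = 91*85 - 149*30 = 3265 = 125 (mod 157); 125^{-1} = 103 (mod 157).
n = 157 = (10011101)_2 (8 bits, wt 5); accumulate f_{157,P'}(Q'+S)/f_{157,P'}(S) along the 7-step ladder.
Miller gives e_{157}(P',Q') = 9353821443462 + 86631461474997*t in F_{97437590382343^2}.
Hence e(P,Q) = 96948405111073 + 43068666317816*t in F_{97437590382343^2}^*.

96948405111073 + 43068666317816*t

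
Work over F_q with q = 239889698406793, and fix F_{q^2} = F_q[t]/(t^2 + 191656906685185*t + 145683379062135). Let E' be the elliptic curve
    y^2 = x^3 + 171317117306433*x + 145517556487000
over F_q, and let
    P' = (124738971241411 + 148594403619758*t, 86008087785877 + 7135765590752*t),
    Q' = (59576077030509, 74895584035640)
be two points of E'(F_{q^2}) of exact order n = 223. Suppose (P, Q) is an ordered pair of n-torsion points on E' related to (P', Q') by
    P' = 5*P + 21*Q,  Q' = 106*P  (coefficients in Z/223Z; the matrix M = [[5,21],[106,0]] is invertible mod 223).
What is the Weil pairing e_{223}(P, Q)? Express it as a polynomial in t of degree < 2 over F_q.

11622528918439 + 198492940639158*t

The 223-Weil pairing on E[223] over F_{239889698406793} is alternating-bilinear: e_{223}(P',Q') = e_{223}(P,Q)^det(M).
Hence e(P,Q) = e(P',Q')^{56} where 56 = 4^{-1} mod 223.
Miller loop for e_{223} over F_{239889698406793^2}: bits of 223 = 11011111; 7 double steps + 6 add steps, l/v at each.
Result: e(P',Q') = 30521891216164 + 169816374710082*t.
Raise to 56: e(P,Q) = 11622528918439 + 198492940639158*t in mu_{223}.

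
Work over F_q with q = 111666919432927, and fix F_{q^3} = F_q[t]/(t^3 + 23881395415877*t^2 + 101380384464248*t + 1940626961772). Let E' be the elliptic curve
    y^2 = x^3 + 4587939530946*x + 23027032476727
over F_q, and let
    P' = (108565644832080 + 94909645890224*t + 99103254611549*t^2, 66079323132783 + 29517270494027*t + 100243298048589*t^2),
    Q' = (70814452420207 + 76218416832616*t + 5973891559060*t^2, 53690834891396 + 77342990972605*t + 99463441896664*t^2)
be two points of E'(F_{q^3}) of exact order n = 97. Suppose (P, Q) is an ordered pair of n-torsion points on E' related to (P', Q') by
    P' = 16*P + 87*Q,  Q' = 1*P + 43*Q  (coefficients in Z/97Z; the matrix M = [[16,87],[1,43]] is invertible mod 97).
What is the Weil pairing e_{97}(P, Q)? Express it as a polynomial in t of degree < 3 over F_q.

The 97-Weil pairing on E[97] over F_{111666919432927} is alternating-bilinear: e_{97}(P',Q') = e_{97}(P,Q)^det(M).
det(M) mod 97 = 19; its inverse in (Z/97)^* is 46 (check: 19*46 mod 97 = 1).
Double-and-add over 1100001: 7-1 doublings, 3-1 additions; each step l_{T,T}/v_{2T} or l_{T,P'}/v at Q'+S for random S.
Result: e(P',Q') = 81157679363190 + 9970288500411*t + 46355465542807*t^2.
Thus e_{97}(P,Q) = 85947099556276 + 58505088581660*t + 14473005709729*t^2.

85947099556276 + 58505088581660*t + 14473005709729*t^2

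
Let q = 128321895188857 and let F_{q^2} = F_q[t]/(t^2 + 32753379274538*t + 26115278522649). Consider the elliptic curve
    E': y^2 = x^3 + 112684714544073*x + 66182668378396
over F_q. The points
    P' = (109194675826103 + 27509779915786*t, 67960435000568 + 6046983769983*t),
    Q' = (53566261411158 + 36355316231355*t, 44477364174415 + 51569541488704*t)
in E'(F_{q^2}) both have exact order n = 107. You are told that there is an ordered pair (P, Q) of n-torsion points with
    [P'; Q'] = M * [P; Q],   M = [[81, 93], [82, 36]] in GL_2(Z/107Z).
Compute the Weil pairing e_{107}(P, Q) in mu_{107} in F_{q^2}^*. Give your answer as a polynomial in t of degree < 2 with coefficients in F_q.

Under M = [[81,93],[82,36]] in GL_2(Z/107), e_{107}(P',Q') = e_{107}(P,Q)^(81*36-93*82 mod 107).
81*36 - 93*82 = -4710; reduced mod 107: det = 105, inverse 53.
Run Miller on y^2=x^3+112684714544073*x+66182668378396 over F_{128321895188857}: ladder 1101011 (7 bits); e = f_P(D_Q)/f_Q(D_P).
Result: e(P',Q') = 77657053799726 + 51580285194981*t.
e_{107}(P,Q) = (77657053799726 + 51580285194981*t)^{53} = 75009269662638 + 48394073422440*t.

75009269662638 + 48394073422440*t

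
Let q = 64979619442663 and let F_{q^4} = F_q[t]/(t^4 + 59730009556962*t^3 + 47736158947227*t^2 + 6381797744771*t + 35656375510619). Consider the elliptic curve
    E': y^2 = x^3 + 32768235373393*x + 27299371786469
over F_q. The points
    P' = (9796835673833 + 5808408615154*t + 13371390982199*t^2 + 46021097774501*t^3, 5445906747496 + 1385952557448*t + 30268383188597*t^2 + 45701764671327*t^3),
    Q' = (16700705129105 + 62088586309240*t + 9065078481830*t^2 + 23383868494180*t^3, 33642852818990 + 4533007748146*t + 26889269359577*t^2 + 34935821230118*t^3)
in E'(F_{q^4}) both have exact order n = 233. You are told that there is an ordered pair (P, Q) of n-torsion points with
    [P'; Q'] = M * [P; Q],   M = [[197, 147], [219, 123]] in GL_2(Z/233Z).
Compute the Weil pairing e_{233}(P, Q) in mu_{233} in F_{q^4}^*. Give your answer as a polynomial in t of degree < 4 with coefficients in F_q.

Under M = [[197,147],[219,123]] in GL_2(Z/233), e_{233}(P',Q') = e_{233}(P,Q)^(197*123-147*219 mod 233).
Hence e(P,Q) = e(P',Q')^{99} where 99 = 193^{-1} mod 233.
Run Miller on y^2=x^3+32768235373393*x+27299371786469 over F_{64979619442663}: ladder 11101001 (8 bits); e = f_P(D_Q)/f_Q(D_P).
e_{233}(P',Q') = 61029145452849 + 29237127098533*t + 18016357170153*t^2 + 55489861324918*t^3.
(61029145452849 + 29237127098533*t + 18016357170153*t^2 + 55489861324918*t^3)^{99} mod (64979619442663,f) = 51239315593302 + 59766534923615*t + 53644051512527*t^2 + 16273750260487*t^3.

51239315593302 + 59766534923615*t + 53644051512527*t^2 + 16273750260487*t^3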